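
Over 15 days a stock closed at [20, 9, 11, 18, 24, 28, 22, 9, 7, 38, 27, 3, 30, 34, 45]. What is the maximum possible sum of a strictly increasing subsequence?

Let S[i] be the best sum of a strictly increasing subsequence ending at i:
i:       1   2   3   4   5   6   7   8   9  10  11  12  13  14  15
a[i]:   20   9  11  18  24  28  22   9   7  38  27   3  30  34  45
S:      20   9  20  38  62  90  60   9   7 128  89   3 120 154 199
Maximum is 199 (e.g. 9 + 11 + 18 + 24 + 28 + 30 + 34 + 45).

199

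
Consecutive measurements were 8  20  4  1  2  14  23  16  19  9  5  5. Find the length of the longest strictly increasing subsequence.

Track the smallest tail for each achievable length (strict):
8 → extends → [8]
20 → extends → [8, 20]
4 → replaces 8 → [4, 20]
1 → replaces 4 → [1, 20]
2 → replaces 20 → [1, 2]
14 → extends → [1, 2, 14]
23 → extends → [1, 2, 14, 23]
16 → replaces 23 → [1, 2, 14, 16]
19 → extends → [1, 2, 14, 16, 19]
9 → replaces 14 → [1, 2, 9, 16, 19]
5 → replaces 9 → [1, 2, 5, 16, 19]
5 → already a tail → [1, 2, 5, 16, 19]
Five tails, so the longest strictly increasing subsequence has length 5 (e.g. 1, 2, 14, 16, 19).

5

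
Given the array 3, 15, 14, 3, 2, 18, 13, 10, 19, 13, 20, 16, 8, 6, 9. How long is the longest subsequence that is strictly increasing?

Track the smallest tail for each achievable length (strict):
3 → extends → [3]
15 → extends → [3, 15]
14 → replaces 15 → [3, 14]
3 → already a tail → [3, 14]
2 → replaces 3 → [2, 14]
18 → extends → [2, 14, 18]
13 → replaces 14 → [2, 13, 18]
10 → replaces 13 → [2, 10, 18]
19 → extends → [2, 10, 18, 19]
13 → replaces 18 → [2, 10, 13, 19]
20 → extends → [2, 10, 13, 19, 20]
16 → replaces 19 → [2, 10, 13, 16, 20]
8 → replaces 10 → [2, 8, 13, 16, 20]
6 → replaces 8 → [2, 6, 13, 16, 20]
9 → replaces 13 → [2, 6, 9, 16, 20]
Five tails, so the longest strictly increasing subsequence has length 5 (e.g. 3, 15, 18, 19, 20).

5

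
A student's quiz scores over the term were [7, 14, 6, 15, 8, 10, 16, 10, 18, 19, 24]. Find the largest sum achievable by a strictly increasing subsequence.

113

Let S[i] be the best sum of a strictly increasing subsequence ending at i:
i:       1   2   3   4   5   6   7   8   9  10  11
a[i]:    7  14   6  15   8  10  16  10  18  19  24
S:       7  21   6  36  15  25  52  25  70  89 113
Maximum is 113 (e.g. 7 + 14 + 15 + 16 + 18 + 19 + 24).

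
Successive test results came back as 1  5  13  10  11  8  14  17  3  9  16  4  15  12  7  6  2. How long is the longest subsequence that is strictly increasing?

6

Let dp[i] be the length of the longest such subsequence ending at index i:
i:      1  2  3  4  5  6  7  8  9 10 11 12 13 14 15 16 17
a[i]:   1  5 13 10 11  8 14 17  3  9 16  4 15 12  7  6  2
dp:     1  2  3  3  4  3  5  6  2  4  6  3  6  5  4  4  2
Maximum dp value is 6.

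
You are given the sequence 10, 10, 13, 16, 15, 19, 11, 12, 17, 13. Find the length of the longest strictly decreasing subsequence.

3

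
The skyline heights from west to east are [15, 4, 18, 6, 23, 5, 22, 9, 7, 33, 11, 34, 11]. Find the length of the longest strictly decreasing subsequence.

4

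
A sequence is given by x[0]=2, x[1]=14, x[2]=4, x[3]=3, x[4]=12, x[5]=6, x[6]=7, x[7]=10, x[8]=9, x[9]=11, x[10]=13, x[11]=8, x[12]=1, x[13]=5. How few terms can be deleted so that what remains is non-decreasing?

Fewest deletions = n − (longest non-decreasing subsequence).
Patience tails:
2 → extends → [2]
14 → extends → [2, 14]
4 → replaces 14 → [2, 4]
3 → replaces 4 → [2, 3]
12 → extends → [2, 3, 12]
6 → replaces 12 → [2, 3, 6]
7 → extends → [2, 3, 6, 7]
10 → extends → [2, 3, 6, 7, 10]
9 → replaces 10 → [2, 3, 6, 7, 9]
11 → extends → [2, 3, 6, 7, 9, 11]
13 → extends → [2, 3, 6, 7, 9, 11, 13]
8 → replaces 9 → [2, 3, 6, 7, 8, 11, 13]
1 → replaces 2 → [1, 3, 6, 7, 8, 11, 13]
5 → replaces 6 → [1, 3, 5, 7, 8, 11, 13]
Longest non-decreasing subsequence has length 7, so deletions = 14 − 7 = 7.

7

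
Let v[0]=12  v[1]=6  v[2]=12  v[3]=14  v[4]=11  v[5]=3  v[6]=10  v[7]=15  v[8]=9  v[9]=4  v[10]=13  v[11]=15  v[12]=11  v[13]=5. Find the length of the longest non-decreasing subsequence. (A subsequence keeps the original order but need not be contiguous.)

5

Track the smallest tail for each achievable length (allowing ties):
12 → extends → [12]
6 → replaces 12 → [6]
12 → extends → [6, 12]
14 → extends → [6, 12, 14]
11 → replaces 12 → [6, 11, 14]
3 → replaces 6 → [3, 11, 14]
10 → replaces 11 → [3, 10, 14]
15 → extends → [3, 10, 14, 15]
9 → replaces 10 → [3, 9, 14, 15]
4 → replaces 9 → [3, 4, 14, 15]
13 → replaces 14 → [3, 4, 13, 15]
15 → extends → [3, 4, 13, 15, 15]
11 → replaces 13 → [3, 4, 11, 15, 15]
5 → replaces 11 → [3, 4, 5, 15, 15]
Five tails, so the longest non-decreasing subsequence has length 5 (e.g. 12, 12, 14, 15, 15).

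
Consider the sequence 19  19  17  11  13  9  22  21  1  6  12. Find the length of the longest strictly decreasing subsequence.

5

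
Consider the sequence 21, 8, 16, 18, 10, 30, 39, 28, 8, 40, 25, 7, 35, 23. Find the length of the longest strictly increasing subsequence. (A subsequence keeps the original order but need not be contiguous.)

6

Track the smallest tail for each achievable length (strict):
21 → extends → [21]
8 → replaces 21 → [8]
16 → extends → [8, 16]
18 → extends → [8, 16, 18]
10 → replaces 16 → [8, 10, 18]
30 → extends → [8, 10, 18, 30]
39 → extends → [8, 10, 18, 30, 39]
28 → replaces 30 → [8, 10, 18, 28, 39]
8 → already a tail → [8, 10, 18, 28, 39]
40 → extends → [8, 10, 18, 28, 39, 40]
25 → replaces 28 → [8, 10, 18, 25, 39, 40]
7 → replaces 8 → [7, 10, 18, 25, 39, 40]
35 → replaces 39 → [7, 10, 18, 25, 35, 40]
23 → replaces 25 → [7, 10, 18, 23, 35, 40]
Six tails, so the longest strictly increasing subsequence has length 6 (e.g. 8, 16, 18, 30, 39, 40).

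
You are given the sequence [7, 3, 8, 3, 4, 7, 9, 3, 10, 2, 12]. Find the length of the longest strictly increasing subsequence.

6

Track the smallest tail for each achievable length (strict):
7 → extends → [7]
3 → replaces 7 → [3]
8 → extends → [3, 8]
3 → already a tail → [3, 8]
4 → replaces 8 → [3, 4]
7 → extends → [3, 4, 7]
9 → extends → [3, 4, 7, 9]
3 → already a tail → [3, 4, 7, 9]
10 → extends → [3, 4, 7, 9, 10]
2 → replaces 3 → [2, 4, 7, 9, 10]
12 → extends → [2, 4, 7, 9, 10, 12]
Six tails, so the longest strictly increasing subsequence has length 6 (e.g. 3, 4, 7, 9, 10, 12).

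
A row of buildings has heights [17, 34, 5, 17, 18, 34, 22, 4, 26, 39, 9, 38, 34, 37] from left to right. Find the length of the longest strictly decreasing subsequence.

3

Let dp[i] be the longest strictly decreasing subsequence ending at i:
i:      1  2  3  4  5  6  7  8  9 10 11 12 13 14
a[i]:  17 34  5 17 18 34 22  4 26 39  9 38 34 37
dp:     1  1  2  2  2  1  2  3  2  1  3  2  3  3
Maximum is 3.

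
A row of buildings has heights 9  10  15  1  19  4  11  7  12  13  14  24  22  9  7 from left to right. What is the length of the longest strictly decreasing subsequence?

4

Negate each value so 'decreasing' becomes 'increasing', then run patience tails on the negated sequence:
-9 → extends → [-9]
-10 → replaces -9 → [-10]
-15 → replaces -10 → [-15]
-1 → extends → [-15, -1]
-19 → replaces -15 → [-19, -1]
-4 → replaces -1 → [-19, -4]
-11 → replaces -4 → [-19, -11]
-7 → extends → [-19, -11, -7]
-12 → replaces -11 → [-19, -12, -7]
-13 → replaces -12 → [-19, -13, -7]
-14 → replaces -13 → [-19, -14, -7]
-24 → replaces -19 → [-24, -14, -7]
-22 → replaces -14 → [-24, -22, -7]
-9 → replaces -7 → [-24, -22, -9]
-7 → extends → [-24, -22, -9, -7]
Four tails, so the longest strictly decreasing subsequence of the original has length 4.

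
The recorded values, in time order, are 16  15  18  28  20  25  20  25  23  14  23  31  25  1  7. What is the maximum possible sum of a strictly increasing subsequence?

110

Let S[i] be the best sum of a strictly increasing subsequence ending at i:
i:       1   2   3   4   5   6   7   8   9  10  11  12  13  14  15
a[i]:   16  15  18  28  20  25  20  25  23  14  23  31  25   1   7
S:      16  15  34  62  54  79  54  79  77  14  77 110 102   1   8
Maximum is 110 (e.g. 16 + 18 + 20 + 25 + 31).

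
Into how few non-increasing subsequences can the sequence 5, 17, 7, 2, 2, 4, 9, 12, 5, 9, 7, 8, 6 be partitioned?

5

Place each on the leftmost legal pile:
5 → new pile 1 (tops now [5])
17 → new pile 2 (tops now [5, 17])
7 → pile 2 (tops now [5, 7])
2 → pile 1 (tops now [2, 7])
2 → pile 1 (tops now [2, 7])
4 → pile 2 (tops now [2, 4])
9 → new pile 3 (tops now [2, 4, 9])
12 → new pile 4 (tops now [2, 4, 9, 12])
5 → pile 3 (tops now [2, 4, 5, 12])
9 → pile 4 (tops now [2, 4, 5, 9])
7 → pile 4 (tops now [2, 4, 5, 7])
8 → new pile 5 (tops now [2, 4, 5, 7, 8])
6 → pile 4 (tops now [2, 4, 5, 6, 8])
Five piles.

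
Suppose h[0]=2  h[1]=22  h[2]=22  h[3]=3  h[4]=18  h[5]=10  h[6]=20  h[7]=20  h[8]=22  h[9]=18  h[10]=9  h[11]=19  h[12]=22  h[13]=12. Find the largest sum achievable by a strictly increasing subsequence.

74

Let S[i] be the best sum of a strictly increasing subsequence ending at i:
i:      0  1  2  3  4  5  6  7  8  9 10 11 12 13
h[i]:   2 22 22  3 18 10 20 20 22 18  9 19 22 12
S:      2 24 24  5 23 15 43 43 65 33 14 52 74 27
Maximum is 74 (e.g. 2 + 3 + 10 + 18 + 19 + 22).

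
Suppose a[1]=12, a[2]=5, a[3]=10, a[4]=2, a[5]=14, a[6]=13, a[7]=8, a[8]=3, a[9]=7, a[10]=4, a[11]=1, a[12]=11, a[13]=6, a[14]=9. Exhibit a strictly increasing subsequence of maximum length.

Patience tails give the LIS length; then backtrack through the dp parents:
12 → extends → [12]
5 → replaces 12 → [5]
10 → extends → [5, 10]
2 → replaces 5 → [2, 10]
14 → extends → [2, 10, 14]
13 → replaces 14 → [2, 10, 13]
8 → replaces 10 → [2, 8, 13]
3 → replaces 8 → [2, 3, 13]
7 → replaces 13 → [2, 3, 7]
4 → replaces 7 → [2, 3, 4]
1 → replaces 2 → [1, 3, 4]
11 → extends → [1, 3, 4, 11]
6 → replaces 11 → [1, 3, 4, 6]
9 → extends → [1, 3, 4, 6, 9]
Length 5; one witness is 2, 3, 4, 6, 9.

2, 3, 4, 6, 9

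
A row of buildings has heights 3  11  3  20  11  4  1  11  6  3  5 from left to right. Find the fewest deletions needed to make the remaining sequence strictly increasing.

8

Fewest deletions = n − (longest strictly increasing subsequence).
i:      1  2  3  4  5  6  7  8  9 10 11
a[i]:   3 11  3 20 11  4  1 11  6  3  5
dp:     1  2  1  3  2  2  1  3  3  2  3
max dp = 3, so deletions = 11 − 3 = 8.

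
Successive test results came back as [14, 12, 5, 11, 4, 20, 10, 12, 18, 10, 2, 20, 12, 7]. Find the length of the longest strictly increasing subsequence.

Track the smallest tail for each achievable length (strict):
14 → extends → [14]
12 → replaces 14 → [12]
5 → replaces 12 → [5]
11 → extends → [5, 11]
4 → replaces 5 → [4, 11]
20 → extends → [4, 11, 20]
10 → replaces 11 → [4, 10, 20]
12 → replaces 20 → [4, 10, 12]
18 → extends → [4, 10, 12, 18]
10 → already a tail → [4, 10, 12, 18]
2 → replaces 4 → [2, 10, 12, 18]
20 → extends → [2, 10, 12, 18, 20]
12 → already a tail → [2, 10, 12, 18, 20]
7 → replaces 10 → [2, 7, 12, 18, 20]
Five tails, so the longest strictly increasing subsequence has length 5 (e.g. 5, 11, 12, 18, 20).

5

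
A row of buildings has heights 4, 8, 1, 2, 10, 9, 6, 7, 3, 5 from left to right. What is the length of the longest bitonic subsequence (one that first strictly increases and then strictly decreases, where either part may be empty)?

6

inc[i] = longest strictly increasing subsequence ending at i; dec[i] = longest strictly decreasing subsequence starting at i:
i:      1  2  3  4  5  6  7  8  9 10
a[i]:   4  8  1  2 10  9  6  7  3  5
inc:    1  2  1  2  3  3  3  4  3  4
dec:    2  3  1  1  4  3  2  2  1  1
Best peak at i=5 (value 10): inc=3, dec=4, length 3+4−1 = 6.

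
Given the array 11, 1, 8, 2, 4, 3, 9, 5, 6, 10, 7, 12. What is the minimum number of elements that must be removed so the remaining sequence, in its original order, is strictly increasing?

5

Fewest deletions = n − (longest strictly increasing subsequence).
Patience tails:
11 → extends → [11]
1 → replaces 11 → [1]
8 → extends → [1, 8]
2 → replaces 8 → [1, 2]
4 → extends → [1, 2, 4]
3 → replaces 4 → [1, 2, 3]
9 → extends → [1, 2, 3, 9]
5 → replaces 9 → [1, 2, 3, 5]
6 → extends → [1, 2, 3, 5, 6]
10 → extends → [1, 2, 3, 5, 6, 10]
7 → replaces 10 → [1, 2, 3, 5, 6, 7]
12 → extends → [1, 2, 3, 5, 6, 7, 12]
Longest strictly increasing subsequence has length 7, so deletions = 12 − 7 = 5.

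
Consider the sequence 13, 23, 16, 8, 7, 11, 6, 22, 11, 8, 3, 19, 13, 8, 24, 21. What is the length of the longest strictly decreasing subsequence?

6

Let dp[i] be the longest strictly decreasing subsequence ending at i:
i:      1  2  3  4  5  6  7  8  9 10 11 12 13 14 15 16
a[i]:  13 23 16  8  7 11  6 22 11  8  3 19 13  8 24 21
dp:     1  1  2  3  4  3  5  2  3  4  6  3  4  5  1  3
Maximum is 6.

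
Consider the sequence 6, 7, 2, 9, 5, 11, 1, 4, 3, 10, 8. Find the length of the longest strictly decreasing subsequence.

Let dp[i] be the longest strictly decreasing subsequence ending at i:
i:      1  2  3  4  5  6  7  8  9 10 11
a[i]:   6  7  2  9  5 11  1  4  3 10  8
dp:     1  1  2  1  2  1  3  3  4  2  3
Maximum is 4.

4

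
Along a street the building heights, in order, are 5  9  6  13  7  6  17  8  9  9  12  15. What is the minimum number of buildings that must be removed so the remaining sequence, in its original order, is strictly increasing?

Fewest deletions = n − (longest strictly increasing subsequence).
Patience tails:
5 → extends → [5]
9 → extends → [5, 9]
6 → replaces 9 → [5, 6]
13 → extends → [5, 6, 13]
7 → replaces 13 → [5, 6, 7]
6 → already a tail → [5, 6, 7]
17 → extends → [5, 6, 7, 17]
8 → replaces 17 → [5, 6, 7, 8]
9 → extends → [5, 6, 7, 8, 9]
9 → already a tail → [5, 6, 7, 8, 9]
12 → extends → [5, 6, 7, 8, 9, 12]
15 → extends → [5, 6, 7, 8, 9, 12, 15]
Longest strictly increasing subsequence has length 7, so deletions = 12 − 7 = 5.

5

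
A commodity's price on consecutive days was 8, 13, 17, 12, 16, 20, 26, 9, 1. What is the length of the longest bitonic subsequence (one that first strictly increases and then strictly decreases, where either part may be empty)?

7

inc[i] = longest strictly increasing subsequence ending at i; dec[i] = longest strictly decreasing subsequence starting at i:
i:      1  2  3  4  5  6  7  8  9
a[i]:   8 13 17 12 16 20 26  9  1
inc:    1  2  3  2  3  4  5  2  1
dec:    2  4  4  3  3  3  3  2  1
Best peak at i=7 (value 26): inc=5, dec=3, length 5+3−1 = 7.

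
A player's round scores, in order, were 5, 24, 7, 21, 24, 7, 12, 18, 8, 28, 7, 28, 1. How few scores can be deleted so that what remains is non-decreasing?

Fewest deletions = n − (longest non-decreasing subsequence).
i:      1  2  3  4  5  6  7  8  9 10 11 12 13
a[i]:   5 24  7 21 24  7 12 18  8 28  7 28  1
dp:     1  2  2  3  4  3  4  5  4  6  4  7  1
max dp = 7, so deletions = 13 − 7 = 6.

6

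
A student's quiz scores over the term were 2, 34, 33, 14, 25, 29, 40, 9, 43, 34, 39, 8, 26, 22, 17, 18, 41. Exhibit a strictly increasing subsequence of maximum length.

2, 14, 25, 29, 34, 39, 41

Patience tails give the LIS length; then backtrack through the dp parents:
2 → extends → [2]
34 → extends → [2, 34]
33 → replaces 34 → [2, 33]
14 → replaces 33 → [2, 14]
25 → extends → [2, 14, 25]
29 → extends → [2, 14, 25, 29]
40 → extends → [2, 14, 25, 29, 40]
9 → replaces 14 → [2, 9, 25, 29, 40]
43 → extends → [2, 9, 25, 29, 40, 43]
34 → replaces 40 → [2, 9, 25, 29, 34, 43]
39 → replaces 43 → [2, 9, 25, 29, 34, 39]
8 → replaces 9 → [2, 8, 25, 29, 34, 39]
26 → replaces 29 → [2, 8, 25, 26, 34, 39]
22 → replaces 25 → [2, 8, 22, 26, 34, 39]
17 → replaces 22 → [2, 8, 17, 26, 34, 39]
18 → replaces 26 → [2, 8, 17, 18, 34, 39]
41 → extends → [2, 8, 17, 18, 34, 39, 41]
Length 7; one witness is 2, 14, 25, 29, 34, 39, 41.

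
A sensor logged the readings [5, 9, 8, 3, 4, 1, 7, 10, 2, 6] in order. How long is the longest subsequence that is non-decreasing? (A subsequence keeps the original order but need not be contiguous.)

4

Let dp[i] be the length of the longest such subsequence ending at index i:
i:      1  2  3  4  5  6  7  8  9 10
a[i]:   5  9  8  3  4  1  7 10  2  6
dp:     1  2  2  1  2  1  3  4  2  3
Maximum dp value is 4.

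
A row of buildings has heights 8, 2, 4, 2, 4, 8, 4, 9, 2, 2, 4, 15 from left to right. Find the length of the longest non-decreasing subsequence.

Track the smallest tail for each achievable length (allowing ties):
8 → extends → [8]
2 → replaces 8 → [2]
4 → extends → [2, 4]
2 → replaces 4 → [2, 2]
4 → extends → [2, 2, 4]
8 → extends → [2, 2, 4, 8]
4 → replaces 8 → [2, 2, 4, 4]
9 → extends → [2, 2, 4, 4, 9]
2 → replaces 4 → [2, 2, 2, 4, 9]
2 → replaces 4 → [2, 2, 2, 2, 9]
4 → replaces 9 → [2, 2, 2, 2, 4]
15 → extends → [2, 2, 2, 2, 4, 15]
Six tails, so the longest non-decreasing subsequence has length 6 (e.g. 2, 4, 4, 8, 9, 15).

6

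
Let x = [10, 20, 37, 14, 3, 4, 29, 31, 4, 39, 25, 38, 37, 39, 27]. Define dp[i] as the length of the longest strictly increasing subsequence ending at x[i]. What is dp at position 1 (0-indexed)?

2

dp[i] = 1 + max{dp[j] : j<i, x[j]<x[i]} (or 1 if no such j):
i:      0  1  2  3  4  5  6  7  8  9 10 11 12 13 14
x[i]:  10 20 37 14  3  4 29 31  4 39 25 38 37 39 27
dp:     1  2  3  2  1  2  3  4  2  5  3  5  5  6  4
At index 1 the value is 2.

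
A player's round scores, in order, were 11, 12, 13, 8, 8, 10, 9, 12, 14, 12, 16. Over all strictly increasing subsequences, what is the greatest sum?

66

Let S[i] be the best sum of a strictly increasing subsequence ending at i:
i:      1  2  3  4  5  6  7  8  9 10 11
a[i]:  11 12 13  8  8 10  9 12 14 12 16
S:     11 23 36  8  8 18 17 30 50 30 66
Maximum is 66 (e.g. 11 + 12 + 13 + 14 + 16).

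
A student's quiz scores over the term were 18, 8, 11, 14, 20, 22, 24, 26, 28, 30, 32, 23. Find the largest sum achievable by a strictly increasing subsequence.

Let S[i] be the best sum of a strictly increasing subsequence ending at i:
i:       1   2   3   4   5   6   7   8   9  10  11  12
a[i]:   18   8  11  14  20  22  24  26  28  30  32  23
S:      18   8  19  33  53  75  99 125 153 183 215  98
Maximum is 215 (e.g. 8 + 11 + 14 + 20 + 22 + 24 + 26 + 28 + 30 + 32).

215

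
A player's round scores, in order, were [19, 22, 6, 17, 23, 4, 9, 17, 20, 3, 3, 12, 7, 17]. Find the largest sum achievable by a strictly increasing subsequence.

64

Let S[i] be the best sum of a strictly increasing subsequence ending at i:
i:      1  2  3  4  5  6  7  8  9 10 11 12 13 14
a[i]:  19 22  6 17 23  4  9 17 20  3  3 12  7 17
S:     19 41  6 23 64  4 15 32 52  3  3 27 13 44
Maximum is 64 (e.g. 19 + 22 + 23).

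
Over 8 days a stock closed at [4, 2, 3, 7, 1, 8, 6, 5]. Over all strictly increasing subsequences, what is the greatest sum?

Let S[i] be the best sum of a strictly increasing subsequence ending at i:
i:      1  2  3  4  5  6  7  8
a[i]:   4  2  3  7  1  8  6  5
S:      4  2  5 12  1 20 11 10
Maximum is 20 (e.g. 2 + 3 + 7 + 8).

20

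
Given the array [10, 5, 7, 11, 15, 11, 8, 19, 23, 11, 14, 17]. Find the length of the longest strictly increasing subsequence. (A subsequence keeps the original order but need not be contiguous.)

6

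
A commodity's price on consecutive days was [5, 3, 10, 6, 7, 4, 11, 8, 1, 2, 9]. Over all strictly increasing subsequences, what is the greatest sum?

Let S[i] be the best sum of a strictly increasing subsequence ending at i:
i:      1  2  3  4  5  6  7  8  9 10 11
a[i]:   5  3 10  6  7  4 11  8  1  2  9
S:      5  3 15 11 18  7 29 26  1  3 35
Maximum is 35 (e.g. 5 + 6 + 7 + 8 + 9).

35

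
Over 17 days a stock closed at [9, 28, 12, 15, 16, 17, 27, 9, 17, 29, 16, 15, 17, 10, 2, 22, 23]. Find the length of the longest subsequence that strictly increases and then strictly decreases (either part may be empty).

inc[i] = longest strictly increasing subsequence ending at i; dec[i] = longest strictly decreasing subsequence starting at i:
i:      1  2  3  4  5  6  7  8  9 10 11 12 13 14 15 16 17
a[i]:   9 28 12 15 16 17 27  9 17 29 16 15 17 10  2 22 23
inc:    1  2  2  3  4  5  6  1  5  7  4  3  5  2  1  6  7
dec:    2  7  3  3  4  5  6  2  5  5  4  3  3  2  1  1  1
Best peak at i=7 (value 27): inc=6, dec=6, length 6+6−1 = 11.

11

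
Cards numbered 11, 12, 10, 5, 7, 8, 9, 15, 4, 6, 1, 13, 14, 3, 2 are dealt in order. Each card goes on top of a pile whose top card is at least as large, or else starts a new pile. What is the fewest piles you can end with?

6

Place each on the leftmost legal pile:
11 → new pile 1 (tops now [11])
12 → new pile 2 (tops now [11, 12])
10 → pile 1 (tops now [10, 12])
5 → pile 1 (tops now [5, 12])
7 → pile 2 (tops now [5, 7])
8 → new pile 3 (tops now [5, 7, 8])
9 → new pile 4 (tops now [5, 7, 8, 9])
15 → new pile 5 (tops now [5, 7, 8, 9, 15])
4 → pile 1 (tops now [4, 7, 8, 9, 15])
6 → pile 2 (tops now [4, 6, 8, 9, 15])
1 → pile 1 (tops now [1, 6, 8, 9, 15])
13 → pile 5 (tops now [1, 6, 8, 9, 13])
14 → new pile 6 (tops now [1, 6, 8, 9, 13, 14])
3 → pile 2 (tops now [1, 3, 8, 9, 13, 14])
2 → pile 2 (tops now [1, 2, 8, 9, 13, 14])
Six piles.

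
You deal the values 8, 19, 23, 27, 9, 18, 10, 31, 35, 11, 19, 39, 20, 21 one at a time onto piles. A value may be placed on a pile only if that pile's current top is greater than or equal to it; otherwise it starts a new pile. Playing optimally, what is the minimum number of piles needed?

7

Place each on the leftmost legal pile:
8 → new pile 1 (tops now [8])
19 → new pile 2 (tops now [8, 19])
23 → new pile 3 (tops now [8, 19, 23])
27 → new pile 4 (tops now [8, 19, 23, 27])
9 → pile 2 (tops now [8, 9, 23, 27])
18 → pile 3 (tops now [8, 9, 18, 27])
10 → pile 3 (tops now [8, 9, 10, 27])
31 → new pile 5 (tops now [8, 9, 10, 27, 31])
35 → new pile 6 (tops now [8, 9, 10, 27, 31, 35])
11 → pile 4 (tops now [8, 9, 10, 11, 31, 35])
19 → pile 5 (tops now [8, 9, 10, 11, 19, 35])
39 → new pile 7 (tops now [8, 9, 10, 11, 19, 35, 39])
20 → pile 6 (tops now [8, 9, 10, 11, 19, 20, 39])
21 → pile 7 (tops now [8, 9, 10, 11, 19, 20, 21])
Seven piles.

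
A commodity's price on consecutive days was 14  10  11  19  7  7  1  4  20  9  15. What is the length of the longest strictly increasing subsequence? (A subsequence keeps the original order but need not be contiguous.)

4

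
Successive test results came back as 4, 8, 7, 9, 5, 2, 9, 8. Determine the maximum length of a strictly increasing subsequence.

3

Let dp[i] be the length of the longest such subsequence ending at index i:
i:     1 2 3 4 5 6 7 8
a[i]:  4 8 7 9 5 2 9 8
dp:    1 2 2 3 2 1 3 3
Maximum dp value is 3.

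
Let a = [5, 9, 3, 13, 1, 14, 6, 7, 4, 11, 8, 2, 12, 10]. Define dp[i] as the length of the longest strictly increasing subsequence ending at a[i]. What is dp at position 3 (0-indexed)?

dp[i] = 1 + max{dp[j] : j<i, a[j]<a[i]} (or 1 if no such j):
i:      0  1  2  3  4  5  6  7  8  9 10 11 12 13
a[i]:   5  9  3 13  1 14  6  7  4 11  8  2 12 10
dp:     1  2  1  3  1  4  2  3  2  4  4  2  5  5
At index 3 the value is 3.

3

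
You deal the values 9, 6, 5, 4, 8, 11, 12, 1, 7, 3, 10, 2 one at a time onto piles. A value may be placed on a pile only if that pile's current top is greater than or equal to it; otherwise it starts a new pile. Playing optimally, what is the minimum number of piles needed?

The minimum number of non-increasing subsequences covering a sequence equals the length of its longest strictly increasing subsequence.
LIS length is 4 (e.g. 6, 8, 11, 12), so 4 piles are needed.

4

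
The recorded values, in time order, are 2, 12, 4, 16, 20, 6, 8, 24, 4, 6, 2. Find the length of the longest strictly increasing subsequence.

Track the smallest tail for each achievable length (strict):
2 → extends → [2]
12 → extends → [2, 12]
4 → replaces 12 → [2, 4]
16 → extends → [2, 4, 16]
20 → extends → [2, 4, 16, 20]
6 → replaces 16 → [2, 4, 6, 20]
8 → replaces 20 → [2, 4, 6, 8]
24 → extends → [2, 4, 6, 8, 24]
4 → already a tail → [2, 4, 6, 8, 24]
6 → already a tail → [2, 4, 6, 8, 24]
2 → already a tail → [2, 4, 6, 8, 24]
Five tails, so the longest strictly increasing subsequence has length 5 (e.g. 2, 12, 16, 20, 24).

5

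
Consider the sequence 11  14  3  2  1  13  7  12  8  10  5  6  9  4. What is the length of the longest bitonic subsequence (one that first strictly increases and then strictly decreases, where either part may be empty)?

7

inc[i] = longest strictly increasing subsequence ending at i; dec[i] = longest strictly decreasing subsequence starting at i:
i:      1  2  3  4  5  6  7  8  9 10 11 12 13 14
a[i]:  11 14  3  2  1 13  7 12  8 10  5  6  9  4
inc:    1  2  1  1  1  2  2  3  3  4  2  3  4  2
dec:    4  6  3  2  1  5  3  4  3  3  2  2  2  1
Best peak at i=2 (value 14): inc=2, dec=6, length 2+6−1 = 7.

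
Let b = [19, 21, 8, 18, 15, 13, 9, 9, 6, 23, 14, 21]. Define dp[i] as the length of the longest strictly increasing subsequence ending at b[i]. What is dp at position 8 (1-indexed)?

2

dp[i] = 1 + max{dp[j] : j<i, b[j]<b[i]} (or 1 if no such j):
i:      1  2  3  4  5  6  7  8  9 10 11 12
b[i]:  19 21  8 18 15 13  9  9  6 23 14 21
dp:     1  2  1  2  2  2  2  2  1  3  3  4
At index 8 the value is 2.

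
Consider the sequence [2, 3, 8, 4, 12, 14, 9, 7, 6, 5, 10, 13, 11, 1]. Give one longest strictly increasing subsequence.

Patience tails give the LIS length; then backtrack through the dp parents:
2 → extends → [2]
3 → extends → [2, 3]
8 → extends → [2, 3, 8]
4 → replaces 8 → [2, 3, 4]
12 → extends → [2, 3, 4, 12]
14 → extends → [2, 3, 4, 12, 14]
9 → replaces 12 → [2, 3, 4, 9, 14]
7 → replaces 9 → [2, 3, 4, 7, 14]
6 → replaces 7 → [2, 3, 4, 6, 14]
5 → replaces 6 → [2, 3, 4, 5, 14]
10 → replaces 14 → [2, 3, 4, 5, 10]
13 → extends → [2, 3, 4, 5, 10, 13]
11 → replaces 13 → [2, 3, 4, 5, 10, 11]
1 → replaces 2 → [1, 3, 4, 5, 10, 11]
Length 6; one witness is 2, 3, 8, 9, 10, 13.

2, 3, 8, 9, 10, 13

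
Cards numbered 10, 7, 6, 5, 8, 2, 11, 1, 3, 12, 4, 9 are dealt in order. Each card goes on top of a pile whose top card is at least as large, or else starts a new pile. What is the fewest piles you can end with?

Place each on the leftmost legal pile:
10 → new pile 1 (tops now [10])
7 → pile 1 (tops now [7])
6 → pile 1 (tops now [6])
5 → pile 1 (tops now [5])
8 → new pile 2 (tops now [5, 8])
2 → pile 1 (tops now [2, 8])
11 → new pile 3 (tops now [2, 8, 11])
1 → pile 1 (tops now [1, 8, 11])
3 → pile 2 (tops now [1, 3, 11])
12 → new pile 4 (tops now [1, 3, 11, 12])
4 → pile 3 (tops now [1, 3, 4, 12])
9 → pile 4 (tops now [1, 3, 4, 9])
Four piles.

4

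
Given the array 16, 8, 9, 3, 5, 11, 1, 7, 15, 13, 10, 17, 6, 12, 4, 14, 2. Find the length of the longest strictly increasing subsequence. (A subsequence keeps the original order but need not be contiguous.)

6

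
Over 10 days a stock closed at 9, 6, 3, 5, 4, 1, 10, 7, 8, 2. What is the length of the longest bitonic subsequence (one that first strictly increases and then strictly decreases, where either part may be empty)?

5

inc[i] = longest strictly increasing subsequence ending at i; dec[i] = longest strictly decreasing subsequence starting at i:
i:      1  2  3  4  5  6  7  8  9 10
a[i]:   9  6  3  5  4  1 10  7  8  2
inc:    1  1  1  2  2  1  3  3  4  2
dec:    5  4  2  3  2  1  3  2  2  1
Best peak at i=1 (value 9): inc=1, dec=5, length 1+5−1 = 5.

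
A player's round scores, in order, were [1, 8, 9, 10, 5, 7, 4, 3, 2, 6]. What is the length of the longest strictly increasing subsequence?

4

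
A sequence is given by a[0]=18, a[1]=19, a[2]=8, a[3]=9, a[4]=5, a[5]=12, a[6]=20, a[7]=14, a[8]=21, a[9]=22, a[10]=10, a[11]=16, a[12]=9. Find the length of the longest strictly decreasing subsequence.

Negate each value so 'decreasing' becomes 'increasing', then run patience tails on the negated sequence:
-18 → extends → [-18]
-19 → replaces -18 → [-19]
-8 → extends → [-19, -8]
-9 → replaces -8 → [-19, -9]
-5 → extends → [-19, -9, -5]
-12 → replaces -9 → [-19, -12, -5]
-20 → replaces -19 → [-20, -12, -5]
-14 → replaces -12 → [-20, -14, -5]
-21 → replaces -20 → [-21, -14, -5]
-22 → replaces -21 → [-22, -14, -5]
-10 → replaces -5 → [-22, -14, -10]
-16 → replaces -14 → [-22, -16, -10]
-9 → extends → [-22, -16, -10, -9]
Four tails, so the longest strictly decreasing subsequence of the original has length 4.

4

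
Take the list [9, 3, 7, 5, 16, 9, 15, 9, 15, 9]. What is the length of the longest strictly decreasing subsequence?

Negate each value so 'decreasing' becomes 'increasing', then run patience tails on the negated sequence:
-9 → extends → [-9]
-3 → extends → [-9, -3]
-7 → replaces -3 → [-9, -7]
-5 → extends → [-9, -7, -5]
-16 → replaces -9 → [-16, -7, -5]
-9 → replaces -7 → [-16, -9, -5]
-15 → replaces -9 → [-16, -15, -5]
-9 → replaces -5 → [-16, -15, -9]
-15 → already a tail → [-16, -15, -9]
-9 → already a tail → [-16, -15, -9]
Three tails, so the longest strictly decreasing subsequence of the original has length 3.

3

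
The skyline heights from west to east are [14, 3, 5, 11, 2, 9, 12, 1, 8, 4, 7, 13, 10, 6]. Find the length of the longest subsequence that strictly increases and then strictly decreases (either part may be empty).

7

inc[i] = longest strictly increasing subsequence ending at i; dec[i] = longest strictly decreasing subsequence starting at i:
i:      1  2  3  4  5  6  7  8  9 10 11 12 13 14
a[i]:  14  3  5 11  2  9 12  1  8  4  7 13 10  6
inc:    1  1  2  3  1  3  4  1  3  2  3  5  4  3
dec:    6  3  3  5  2  4  4  1  3  1  2  3  2  1
Best peak at i=4 (value 11): inc=3, dec=5, length 3+5−1 = 7.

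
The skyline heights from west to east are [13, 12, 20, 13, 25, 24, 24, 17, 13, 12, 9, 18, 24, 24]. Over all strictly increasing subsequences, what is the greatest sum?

84

Let S[i] be the best sum of a strictly increasing subsequence ending at i:
i:      1  2  3  4  5  6  7  8  9 10 11 12 13 14
a[i]:  13 12 20 13 25 24 24 17 13 12  9 18 24 24
S:     13 12 33 25 58 57 57 42 25 12  9 60 84 84
Maximum is 84 (e.g. 12 + 13 + 17 + 18 + 24).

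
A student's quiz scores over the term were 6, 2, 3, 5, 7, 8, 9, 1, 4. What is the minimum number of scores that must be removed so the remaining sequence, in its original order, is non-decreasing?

3

Fewest deletions = n − (longest non-decreasing subsequence).
Patience tails:
6 → extends → [6]
2 → replaces 6 → [2]
3 → extends → [2, 3]
5 → extends → [2, 3, 5]
7 → extends → [2, 3, 5, 7]
8 → extends → [2, 3, 5, 7, 8]
9 → extends → [2, 3, 5, 7, 8, 9]
1 → replaces 2 → [1, 3, 5, 7, 8, 9]
4 → replaces 5 → [1, 3, 4, 7, 8, 9]
Longest non-decreasing subsequence has length 6, so deletions = 9 − 6 = 3.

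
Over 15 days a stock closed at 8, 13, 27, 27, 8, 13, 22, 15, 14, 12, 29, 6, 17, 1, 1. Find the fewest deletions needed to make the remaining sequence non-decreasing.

10

Fewest deletions = n − (longest non-decreasing subsequence).
Patience tails:
8 → extends → [8]
13 → extends → [8, 13]
27 → extends → [8, 13, 27]
27 → extends → [8, 13, 27, 27]
8 → replaces 13 → [8, 8, 27, 27]
13 → replaces 27 → [8, 8, 13, 27]
22 → replaces 27 → [8, 8, 13, 22]
15 → replaces 22 → [8, 8, 13, 15]
14 → replaces 15 → [8, 8, 13, 14]
12 → replaces 13 → [8, 8, 12, 14]
29 → extends → [8, 8, 12, 14, 29]
6 → replaces 8 → [6, 8, 12, 14, 29]
17 → replaces 29 → [6, 8, 12, 14, 17]
1 → replaces 6 → [1, 8, 12, 14, 17]
1 → replaces 8 → [1, 1, 12, 14, 17]
Longest non-decreasing subsequence has length 5, so deletions = 15 − 5 = 10.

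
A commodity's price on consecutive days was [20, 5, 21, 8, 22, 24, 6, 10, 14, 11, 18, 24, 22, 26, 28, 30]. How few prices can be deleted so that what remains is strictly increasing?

7

Fewest deletions = n − (longest strictly increasing subsequence).
Patience tails:
20 → extends → [20]
5 → replaces 20 → [5]
21 → extends → [5, 21]
8 → replaces 21 → [5, 8]
22 → extends → [5, 8, 22]
24 → extends → [5, 8, 22, 24]
6 → replaces 8 → [5, 6, 22, 24]
10 → replaces 22 → [5, 6, 10, 24]
14 → replaces 24 → [5, 6, 10, 14]
11 → replaces 14 → [5, 6, 10, 11]
18 → extends → [5, 6, 10, 11, 18]
24 → extends → [5, 6, 10, 11, 18, 24]
22 → replaces 24 → [5, 6, 10, 11, 18, 22]
26 → extends → [5, 6, 10, 11, 18, 22, 26]
28 → extends → [5, 6, 10, 11, 18, 22, 26, 28]
30 → extends → [5, 6, 10, 11, 18, 22, 26, 28, 30]
Longest strictly increasing subsequence has length 9, so deletions = 16 − 9 = 7.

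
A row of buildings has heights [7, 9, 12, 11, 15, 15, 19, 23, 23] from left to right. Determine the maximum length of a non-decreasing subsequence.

8

Let dp[i] be the length of the longest such subsequence ending at index i:
i:      1  2  3  4  5  6  7  8  9
a[i]:   7  9 12 11 15 15 19 23 23
dp:     1  2  3  3  4  5  6  7  8
Maximum dp value is 8.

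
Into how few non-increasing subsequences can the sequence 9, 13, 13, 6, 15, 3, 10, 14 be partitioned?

The minimum number of non-increasing subsequences covering a sequence equals the length of its longest strictly increasing subsequence.
LIS length is 3 (e.g. 9, 13, 15), so 3 piles are needed.

3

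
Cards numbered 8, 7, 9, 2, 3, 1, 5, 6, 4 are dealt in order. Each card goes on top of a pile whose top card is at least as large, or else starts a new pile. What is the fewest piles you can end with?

4

Place each on the leftmost legal pile:
8 → new pile 1 (tops now [8])
7 → pile 1 (tops now [7])
9 → new pile 2 (tops now [7, 9])
2 → pile 1 (tops now [2, 9])
3 → pile 2 (tops now [2, 3])
1 → pile 1 (tops now [1, 3])
5 → new pile 3 (tops now [1, 3, 5])
6 → new pile 4 (tops now [1, 3, 5, 6])
4 → pile 3 (tops now [1, 3, 4, 6])
Four piles.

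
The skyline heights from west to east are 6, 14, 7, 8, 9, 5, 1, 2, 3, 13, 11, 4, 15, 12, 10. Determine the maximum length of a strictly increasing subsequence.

6

Track the smallest tail for each achievable length (strict):
6 → extends → [6]
14 → extends → [6, 14]
7 → replaces 14 → [6, 7]
8 → extends → [6, 7, 8]
9 → extends → [6, 7, 8, 9]
5 → replaces 6 → [5, 7, 8, 9]
1 → replaces 5 → [1, 7, 8, 9]
2 → replaces 7 → [1, 2, 8, 9]
3 → replaces 8 → [1, 2, 3, 9]
13 → extends → [1, 2, 3, 9, 13]
11 → replaces 13 → [1, 2, 3, 9, 11]
4 → replaces 9 → [1, 2, 3, 4, 11]
15 → extends → [1, 2, 3, 4, 11, 15]
12 → replaces 15 → [1, 2, 3, 4, 11, 12]
10 → replaces 11 → [1, 2, 3, 4, 10, 12]
Six tails, so the longest strictly increasing subsequence has length 6 (e.g. 6, 7, 8, 9, 13, 15).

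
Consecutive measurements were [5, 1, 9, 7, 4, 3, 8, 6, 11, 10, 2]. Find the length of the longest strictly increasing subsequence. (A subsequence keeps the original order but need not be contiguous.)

4

Let dp[i] be the length of the longest such subsequence ending at index i:
i:      1  2  3  4  5  6  7  8  9 10 11
a[i]:   5  1  9  7  4  3  8  6 11 10  2
dp:     1  1  2  2  2  2  3  3  4  4  2
Maximum dp value is 4.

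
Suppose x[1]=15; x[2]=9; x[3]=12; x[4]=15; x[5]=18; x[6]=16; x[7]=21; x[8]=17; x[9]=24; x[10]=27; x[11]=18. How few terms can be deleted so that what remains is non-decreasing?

4

Fewest deletions = n − (longest non-decreasing subsequence).
i:      1  2  3  4  5  6  7  8  9 10 11
x[i]:  15  9 12 15 18 16 21 17 24 27 18
dp:     1  1  2  3  4  4  5  5  6  7  6
max dp = 7, so deletions = 11 − 7 = 4.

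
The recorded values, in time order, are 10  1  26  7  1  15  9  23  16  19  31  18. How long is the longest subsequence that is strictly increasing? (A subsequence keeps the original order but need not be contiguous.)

6

Let dp[i] be the length of the longest such subsequence ending at index i:
i:      1  2  3  4  5  6  7  8  9 10 11 12
a[i]:  10  1 26  7  1 15  9 23 16 19 31 18
dp:     1  1  2  2  1  3  3  4  4  5  6  5
Maximum dp value is 6.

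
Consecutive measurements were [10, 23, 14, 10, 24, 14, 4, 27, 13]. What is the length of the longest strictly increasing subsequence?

4

Let dp[i] be the length of the longest such subsequence ending at index i:
i:      1  2  3  4  5  6  7  8  9
a[i]:  10 23 14 10 24 14  4 27 13
dp:     1  2  2  1  3  2  1  4  2
Maximum dp value is 4.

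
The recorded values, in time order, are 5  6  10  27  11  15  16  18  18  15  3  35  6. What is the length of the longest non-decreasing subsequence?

9

Track the smallest tail for each achievable length (allowing ties):
5 → extends → [5]
6 → extends → [5, 6]
10 → extends → [5, 6, 10]
27 → extends → [5, 6, 10, 27]
11 → replaces 27 → [5, 6, 10, 11]
15 → extends → [5, 6, 10, 11, 15]
16 → extends → [5, 6, 10, 11, 15, 16]
18 → extends → [5, 6, 10, 11, 15, 16, 18]
18 → extends → [5, 6, 10, 11, 15, 16, 18, 18]
15 → replaces 16 → [5, 6, 10, 11, 15, 15, 18, 18]
3 → replaces 5 → [3, 6, 10, 11, 15, 15, 18, 18]
35 → extends → [3, 6, 10, 11, 15, 15, 18, 18, 35]
6 → replaces 10 → [3, 6, 6, 11, 15, 15, 18, 18, 35]
Nine tails, so the longest non-decreasing subsequence has length 9 (e.g. 5, 6, 10, 11, 15, 16, 18, 18, 35).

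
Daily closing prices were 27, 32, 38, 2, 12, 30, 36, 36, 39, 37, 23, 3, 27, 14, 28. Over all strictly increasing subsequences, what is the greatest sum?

136

Let S[i] be the best sum of a strictly increasing subsequence ending at i:
i:       1   2   3   4   5   6   7   8   9  10  11  12  13  14  15
a[i]:   27  32  38   2  12  30  36  36  39  37  23   3  27  14  28
S:      27  59  97   2  14  57  95  95 136 132  37   5  64  28  92
Maximum is 136 (e.g. 27 + 32 + 38 + 39).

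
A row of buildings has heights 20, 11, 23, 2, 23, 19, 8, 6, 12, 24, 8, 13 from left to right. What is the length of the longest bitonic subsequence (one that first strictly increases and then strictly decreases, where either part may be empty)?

5

inc[i] = longest strictly increasing subsequence ending at i; dec[i] = longest strictly decreasing subsequence starting at i:
i:      1  2  3  4  5  6  7  8  9 10 11 12
a[i]:  20 11 23  2 23 19  8  6 12 24  8 13
inc:    1  1  2  1  2  2  2  2  3  4  3  4
dec:    4  3  4  1  4  3  2  1  2  2  1  1
Best peak at i=3 (value 23): inc=2, dec=4, length 2+4−1 = 5.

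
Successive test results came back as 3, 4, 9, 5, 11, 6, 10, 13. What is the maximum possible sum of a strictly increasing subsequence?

Let S[i] be the best sum of a strictly increasing subsequence ending at i:
i:      1  2  3  4  5  6  7  8
a[i]:   3  4  9  5 11  6 10 13
S:      3  7 16 12 27 18 28 41
Maximum is 41 (e.g. 3 + 4 + 5 + 6 + 10 + 13).

41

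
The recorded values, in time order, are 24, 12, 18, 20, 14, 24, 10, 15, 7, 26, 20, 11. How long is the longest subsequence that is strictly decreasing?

5

Let dp[i] be the longest strictly decreasing subsequence ending at i:
i:      1  2  3  4  5  6  7  8  9 10 11 12
a[i]:  24 12 18 20 14 24 10 15  7 26 20 11
dp:     1  2  2  2  3  1  4  3  5  1  2  4
Maximum is 5.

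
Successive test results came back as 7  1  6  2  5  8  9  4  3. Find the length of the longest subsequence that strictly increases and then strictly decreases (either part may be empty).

7

inc[i] = longest strictly increasing subsequence ending at i; dec[i] = longest strictly decreasing subsequence starting at i:
i:     1 2 3 4 5 6 7 8 9
a[i]:  7 1 6 2 5 8 9 4 3
inc:   1 1 2 2 3 4 5 3 3
dec:   5 1 4 1 3 3 3 2 1
Best peak at i=7 (value 9): inc=5, dec=3, length 5+3−1 = 7.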